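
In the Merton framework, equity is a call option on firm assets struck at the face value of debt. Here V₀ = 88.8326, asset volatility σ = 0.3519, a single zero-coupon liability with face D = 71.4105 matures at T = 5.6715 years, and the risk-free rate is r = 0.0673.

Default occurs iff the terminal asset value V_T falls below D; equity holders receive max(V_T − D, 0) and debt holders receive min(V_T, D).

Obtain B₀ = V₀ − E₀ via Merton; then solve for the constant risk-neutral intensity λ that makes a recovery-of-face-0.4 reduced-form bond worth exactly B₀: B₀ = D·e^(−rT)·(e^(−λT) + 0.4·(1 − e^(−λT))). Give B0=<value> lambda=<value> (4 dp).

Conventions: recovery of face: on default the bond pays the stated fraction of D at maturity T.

Work the structural quantities from V₀ = 88.8326 against face 71.4105:
d₁ = [ln(V₀/D) + (r + σ²/2)T] / (σ√T)
   = [ln(88.8326/71.4105) + (0.0673 + 0.5·0.3519²)·5.6715] / (0.3519·√5.6715)
   = [0.218309 + 0.732853] / 0.838047 = 1.134975
d₂ = d₁ − σ√T = 1.134975 − 0.838047 = 0.296928
N(d₁) = 0.871807,  N(d₂) = 0.616739,  e^(−rT) = 0.682705
E₀ = V₀·N(d₁) − D·e^(−rT)·N(d₂)
   = 88.8326·0.871807 − 71.4105·0.682705·0.616739 = 47.377411
B₀ = V₀ − E₀ = 88.8326 − 47.377411 = 41.455189
e^(−λT) = (B₀·e^(rT)/D − 0.4)/(1 − 0.4) = (41.4552·1.464761/71.4105 − 0.4)/0.6 = 0.75053743
λ = −ln(0.75053743)/5.6715 = 0.050598

B0=41.4552 lambda=0.0506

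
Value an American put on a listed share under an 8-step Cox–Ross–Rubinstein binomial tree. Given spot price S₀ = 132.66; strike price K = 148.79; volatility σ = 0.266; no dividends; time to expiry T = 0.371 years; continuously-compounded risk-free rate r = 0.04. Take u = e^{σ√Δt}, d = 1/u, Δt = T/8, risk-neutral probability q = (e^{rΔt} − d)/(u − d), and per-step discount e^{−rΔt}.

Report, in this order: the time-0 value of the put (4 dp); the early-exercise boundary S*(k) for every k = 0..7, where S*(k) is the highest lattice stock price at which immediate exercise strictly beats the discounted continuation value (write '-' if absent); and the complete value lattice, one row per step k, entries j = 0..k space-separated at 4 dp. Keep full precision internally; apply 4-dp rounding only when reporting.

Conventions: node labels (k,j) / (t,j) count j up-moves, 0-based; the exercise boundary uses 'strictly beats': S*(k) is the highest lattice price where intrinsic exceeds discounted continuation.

price = 18.0640
boundary = - - 118.3000 111.7139 118.3000 125.2744 132.6600 140.4810
tree:
18.0640
23.8752 12.3632
30.4900 17.3983 7.4116
37.0761 23.5493 11.3578 3.5223
43.2955 30.4900 16.7478 6.0503 1.0262
49.1687 37.0761 23.5156 10.0927 2.0607 0.0033
54.7149 43.2955 30.4900 16.1300 4.1379 0.0067 0.0000
59.9524 49.1687 37.0761 23.5156 8.3090 0.0134 0.0000 0.0000
64.8982 54.7149 43.2955 30.4900 16.1300 0.0269 0.0000 0.0000 0.0000

params: Δt=0.04637 u=1.05896 d=0.94433 q=0.50188 e^(-rΔt)=0.99815
t_8 payoffs: 64.8982 54.7149 43.2955 30.4900 16.1300 0.0269 0.0000 0.0000 0.0000
t_7: node(7,0) S=88.8376 payoff=59.9524 vs cont=59.6766 → 59.9524 [stop]  node(7,1) S=99.6213 payoff=49.1687 vs cont=48.8930 → 49.1687 [stop]  node(7,2) S=111.7139 payoff=37.0761 vs cont=36.8003 → 37.0761 [stop]  node(7,3) S=125.2744 payoff=23.5156 vs cont=23.2398 → 23.5156 [stop]  node(7,4) S=140.4810 payoff=8.3090 vs cont=8.0333 → 8.3090 [stop]  node(7,5) S=157.5334 payoff=0.0000 vs cont=0.0134 → 0.0134 [wait]  node(7,6) S=176.6558 payoff=0.0000 vs cont=0.0000 → 0.0000 [wait]  node(7,7) S=198.0993 payoff=0.0000 vs cont=0.0000 → 0.0000 [wait]  ⇒ S*(7)=140.4810
t_6: node(6,0) S=94.0751 payoff=54.7149 vs cont=54.4392 → 54.7149 [stop]  node(6,1) S=105.4945 payoff=43.2955 vs cont=43.0198 → 43.2955 [stop]  node(6,2) S=118.3000 payoff=30.4900 vs cont=30.2142 → 30.4900 [stop]  node(6,3) S=132.6600 payoff=16.1300 vs cont=15.8543 → 16.1300 [stop]  node(6,4) S=148.7631 payoff=0.0269 vs cont=4.1379 → 4.1379 [wait]  node(6,5) S=166.8208 payoff=0.0000 vs cont=0.0067 → 0.0067 [wait]  node(6,6) S=187.0705 payoff=0.0000 vs cont=0.0000 → 0.0000 [wait]  ⇒ S*(6)=132.6600
t_5: node(5,0) S=99.6213 payoff=49.1687 vs cont=48.8930 → 49.1687 [stop]  node(5,1) S=111.7139 payoff=37.0761 vs cont=36.8003 → 37.0761 [stop]  node(5,2) S=125.2744 payoff=23.5156 vs cont=23.2398 → 23.5156 [stop]  node(5,3) S=140.4810 payoff=8.3090 vs cont=10.0927 → 10.0927 [wait]  node(5,4) S=157.5334 payoff=0.0000 vs cont=2.0607 → 2.0607 [wait]  node(5,5) S=176.6558 payoff=0.0000 vs cont=0.0033 → 0.0033 [wait]  ⇒ S*(5)=125.2744
t_4: node(4,0) S=105.4945 payoff=43.2955 vs cont=43.0198 → 43.2955 [stop]  node(4,1) S=118.3000 payoff=30.4900 vs cont=30.2142 → 30.4900 [stop]  node(4,2) S=132.6600 payoff=16.1300 vs cont=16.7478 → 16.7478 [wait]  node(4,3) S=148.7631 payoff=0.0269 vs cont=6.0503 → 6.0503 [wait]  node(4,4) S=166.8208 payoff=0.0000 vs cont=1.0262 → 1.0262 [wait]  ⇒ S*(4)=118.3000
t_3: node(3,0) S=111.7139 payoff=37.0761 vs cont=36.8003 → 37.0761 [stop]  node(3,1) S=125.2744 payoff=23.5156 vs cont=23.5493 → 23.5493 [wait]  node(3,2) S=140.4810 payoff=8.3090 vs cont=11.3578 → 11.3578 [wait]  node(3,3) S=157.5334 payoff=0.0000 vs cont=3.5223 → 3.5223 [wait]  ⇒ S*(3)=111.7139
t_2: node(2,0) S=118.3000 payoff=30.4900 vs cont=30.2311 → 30.4900 [stop]  node(2,1) S=132.6600 payoff=16.1300 vs cont=17.3983 → 17.3983 [wait]  node(2,2) S=148.7631 payoff=0.0269 vs cont=7.4116 → 7.4116 [wait]  ⇒ S*(2)=118.3000
t_1: node(1,0) S=125.2744 payoff=23.5156 vs cont=23.8752 → 23.8752 [wait]  node(1,1) S=140.4810 payoff=8.3090 vs cont=12.3632 → 12.3632 [wait]  ⇒ S*(1)=-
t_0: node(0,0) S=132.6600 payoff=16.1300 vs cont=18.0640 → 18.0640 [wait]  ⇒ S*(0)=-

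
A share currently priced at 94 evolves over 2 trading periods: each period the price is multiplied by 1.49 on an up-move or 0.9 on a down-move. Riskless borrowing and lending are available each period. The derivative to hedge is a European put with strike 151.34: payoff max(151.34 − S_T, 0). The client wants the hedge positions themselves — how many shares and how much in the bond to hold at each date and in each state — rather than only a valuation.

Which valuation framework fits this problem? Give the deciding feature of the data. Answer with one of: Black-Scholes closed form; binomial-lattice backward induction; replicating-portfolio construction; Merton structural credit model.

Key observation: a price alone would not answer the question — the per-node share/bond construction on the spot-94, 1.49/0.9 tree is required, and only the replicating-portfolio method yields it.

framework: replicating-portfolio construction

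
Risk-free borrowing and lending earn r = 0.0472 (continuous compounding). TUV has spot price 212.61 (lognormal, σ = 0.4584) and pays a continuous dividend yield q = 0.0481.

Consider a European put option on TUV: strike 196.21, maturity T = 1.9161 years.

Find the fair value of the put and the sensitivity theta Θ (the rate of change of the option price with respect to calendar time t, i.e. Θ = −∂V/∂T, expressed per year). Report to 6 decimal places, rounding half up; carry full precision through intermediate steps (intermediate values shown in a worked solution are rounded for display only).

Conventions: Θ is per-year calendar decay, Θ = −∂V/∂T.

σ√T = 0.4584·√1.9161 = 0.634532
d₁ = (ln(S/K) + (r−q+σ²/2)T) / (σ√T) = (ln(212.61/196.21) + (0.0472−0.0481+0.4584²/2)·1.9161) / 0.634532 = (0.080274 + 0.199591) / 0.634532 = 0.441057
d₂ = d₁ − σ√T = 0.441057 − 0.634532 = -0.193475
e^{−rT} = 0.913529
e^{−qT} = 0.911955
N(−d₁) = 0.329586,  N(−d₂) = 0.576706
Put price V = K·e^{−rT}·N(−d₂) − S·e^{−qT}·N(−d₁) = 103.370928 − 63.903644 = 39.467283
φ(d₁) = (1/√(2π))·e^{−d₁²/2} = 0.361966
Θ = −S·e^{−qT}·φ(d₁)·σ/(2√T) − q·S·e^{−qT}·N(−d₁) + r·K·e^{−rT}·N(−d₂) = −11.620660 − 3.073765 + 4.879108 = -9.815318

price = 39.467283
Θ = -9.815318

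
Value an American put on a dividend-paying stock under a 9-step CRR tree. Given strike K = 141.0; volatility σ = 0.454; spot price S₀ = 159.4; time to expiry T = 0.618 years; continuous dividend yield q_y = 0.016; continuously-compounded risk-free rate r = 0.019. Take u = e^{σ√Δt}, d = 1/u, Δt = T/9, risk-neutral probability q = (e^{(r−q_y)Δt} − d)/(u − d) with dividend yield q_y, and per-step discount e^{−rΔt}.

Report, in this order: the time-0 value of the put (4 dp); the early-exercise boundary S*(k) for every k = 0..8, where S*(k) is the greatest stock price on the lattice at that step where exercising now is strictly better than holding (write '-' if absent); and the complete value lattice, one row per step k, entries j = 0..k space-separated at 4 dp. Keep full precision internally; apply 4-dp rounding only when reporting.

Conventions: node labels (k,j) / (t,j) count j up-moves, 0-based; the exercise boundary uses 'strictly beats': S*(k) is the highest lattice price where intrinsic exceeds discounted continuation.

price = 12.5914
boundary = - - - - - 87.9333 99.0422 87.9333 99.0422
tree:
12.5914
17.8740 6.6970
24.7004 10.2612 2.7151
33.0868 15.3558 4.5713 0.6391
42.7575 22.3238 7.5772 1.2101 0.0000
53.0667 31.3046 12.3053 2.2912 0.0000 0.0000
62.9296 41.9578 19.4337 4.3381 0.0000 0.0000 0.0000
71.6862 53.0667 29.4779 8.2137 0.0000 0.0000 0.0000 0.0000
79.4607 62.9296 41.9578 15.5517 0.0000 0.0000 0.0000 0.0000 0.0000
86.3632 71.6862 53.0667 29.4454 0.0000 0.0000 0.0000 0.0000 0.0000 0.0000

params: Δt=0.06867 u=1.12633 d=0.88784 q=0.47116 e^(-rΔt)=0.99870
t_9 payoffs: 86.3632 71.6862 53.0667 29.4454 0.0000 0.0000 0.0000 0.0000 0.0000 0.0000
t_8: node(8,0) S=61.5393 payoff=79.4607 vs cont=79.3445 → 79.4607 [stop]  node(8,1) S=78.0704 payoff=62.9296 vs cont=62.8315 → 62.9296 [stop]  node(8,2) S=99.0422 payoff=41.9578 vs cont=41.8827 → 41.9578 [stop]  node(8,3) S=125.6476 payoff=15.3524 vs cont=15.5517 → 15.5517 [wait]  node(8,4) S=159.4000 payoff=0.0000 vs cont=0.0000 → 0.0000 [wait]  node(8,5) S=202.2192 payoff=0.0000 vs cont=0.0000 → 0.0000 [wait]  node(8,6) S=256.5407 payoff=0.0000 vs cont=0.0000 → 0.0000 [wait]  node(8,7) S=325.4545 payoff=0.0000 vs cont=0.0000 → 0.0000 [wait]  node(8,8) S=412.8804 payoff=0.0000 vs cont=0.0000 → 0.0000 [wait]  ⇒ S*(8)=99.0422
t_7: node(7,0) S=69.3138 payoff=71.6862 vs cont=71.5785 → 71.6862 [stop]  node(7,1) S=87.9333 payoff=53.0667 vs cont=52.9794 → 53.0667 [stop]  node(7,2) S=111.5546 payoff=29.4454 vs cont=29.4779 → 29.4779 [wait]  node(7,3) S=141.5211 payoff=0.0000 vs cont=8.2137 → 8.2137 [wait]  node(7,4) S=179.5376 payoff=0.0000 vs cont=0.0000 → 0.0000 [wait]  node(7,5) S=227.7662 payoff=0.0000 vs cont=0.0000 → 0.0000 [wait]  node(7,6) S=288.9504 payoff=0.0000 vs cont=0.0000 → 0.0000 [wait]  node(7,7) S=366.5703 payoff=0.0000 vs cont=0.0000 → 0.0000 [wait]  ⇒ S*(7)=87.9333
t_6: node(6,0) S=78.0704 payoff=62.9296 vs cont=62.8315 → 62.9296 [stop]  node(6,1) S=99.0422 payoff=41.9578 vs cont=41.8980 → 41.9578 [stop]  node(6,2) S=125.6476 payoff=15.3524 vs cont=19.4337 → 19.4337 [wait]  node(6,3) S=159.4000 payoff=0.0000 vs cont=4.3381 → 4.3381 [wait]  node(6,4) S=202.2192 payoff=0.0000 vs cont=0.0000 → 0.0000 [wait]  node(6,5) S=256.5407 payoff=0.0000 vs cont=0.0000 → 0.0000 [wait]  node(6,6) S=325.4545 payoff=0.0000 vs cont=0.0000 → 0.0000 [wait]  ⇒ S*(6)=99.0422
t_5: node(5,0) S=87.9333 payoff=53.0667 vs cont=52.9794 → 53.0667 [stop]  node(5,1) S=111.5546 payoff=29.4454 vs cont=31.3046 → 31.3046 [wait]  node(5,2) S=141.5211 payoff=0.0000 vs cont=12.3053 → 12.3053 [wait]  node(5,3) S=179.5376 payoff=0.0000 vs cont=2.2912 → 2.2912 [wait]  node(5,4) S=227.7662 payoff=0.0000 vs cont=0.0000 → 0.0000 [wait]  node(5,5) S=288.9504 payoff=0.0000 vs cont=0.0000 → 0.0000 [wait]  ⇒ S*(5)=87.9333
t_4: node(4,0) S=99.0422 payoff=41.9578 vs cont=42.7575 → 42.7575 [wait]  node(4,1) S=125.6476 payoff=15.3524 vs cont=22.3238 → 22.3238 [wait]  node(4,2) S=159.4000 payoff=0.0000 vs cont=7.5772 → 7.5772 [wait]  node(4,3) S=202.2192 payoff=0.0000 vs cont=1.2101 → 1.2101 [wait]  node(4,4) S=256.5407 payoff=0.0000 vs cont=0.0000 → 0.0000 [wait]  ⇒ S*(4)=-
t_3: node(3,0) S=111.5546 payoff=29.4454 vs cont=33.0868 → 33.0868 [wait]  node(3,1) S=141.5211 payoff=0.0000 vs cont=15.3558 → 15.3558 [wait]  node(3,2) S=179.5376 payoff=0.0000 vs cont=4.5713 → 4.5713 [wait]  node(3,3) S=227.7662 payoff=0.0000 vs cont=0.6391 → 0.6391 [wait]  ⇒ S*(3)=-
t_2: node(2,0) S=125.6476 payoff=15.3524 vs cont=24.7004 → 24.7004 [wait]  node(2,1) S=159.4000 payoff=0.0000 vs cont=10.2612 → 10.2612 [wait]  node(2,2) S=202.2192 payoff=0.0000 vs cont=2.7151 → 2.7151 [wait]  ⇒ S*(2)=-
t_1: node(1,0) S=141.5211 payoff=0.0000 vs cont=17.8740 → 17.8740 [wait]  node(1,1) S=179.5376 payoff=0.0000 vs cont=6.6970 → 6.6970 [wait]  ⇒ S*(1)=-
t_0: node(0,0) S=159.4000 payoff=0.0000 vs cont=12.5914 → 12.5914 [wait]  ⇒ S*(0)=-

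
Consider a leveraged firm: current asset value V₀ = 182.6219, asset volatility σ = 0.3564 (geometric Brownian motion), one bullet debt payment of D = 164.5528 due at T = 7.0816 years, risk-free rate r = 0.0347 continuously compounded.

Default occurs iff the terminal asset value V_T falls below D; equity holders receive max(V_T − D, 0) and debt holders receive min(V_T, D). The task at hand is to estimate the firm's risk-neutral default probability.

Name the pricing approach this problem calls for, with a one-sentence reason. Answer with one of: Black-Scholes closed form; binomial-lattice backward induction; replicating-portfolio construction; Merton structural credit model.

framework: Merton structural credit model

Key observation: assets follow a GBM and default happens iff V_T < 164.5528; valuing claims on that split (equity as a call, risky debt as the residual) is the structural model's definition.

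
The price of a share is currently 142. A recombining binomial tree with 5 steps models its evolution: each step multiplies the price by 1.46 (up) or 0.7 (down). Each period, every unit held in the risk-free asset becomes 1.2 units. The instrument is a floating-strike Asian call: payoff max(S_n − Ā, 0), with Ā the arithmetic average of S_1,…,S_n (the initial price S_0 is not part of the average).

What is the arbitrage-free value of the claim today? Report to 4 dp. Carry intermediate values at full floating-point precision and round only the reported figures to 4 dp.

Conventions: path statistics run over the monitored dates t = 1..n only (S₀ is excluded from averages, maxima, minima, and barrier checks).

price = 44.1139

Set p* = 0.6579 (from d < R < u); the path-dependent value is the discounted p*-expectation over all price paths.
Enumerate all 2^5 = 32 price paths (U = up ×1.46, D = down ×0.7); each path with k up-moves has probability p*^k·(1−p*)^(5−k).
DDDDD: Ā=55.1292, payoff=0.0000, prob=0.004686
UDDDD: Ā=114.9838, payoff=0.0000, prob=0.009011
DUDDD: Ā=93.3998, payoff=0.0000, prob=0.009011
UUDDD: Ā=194.8053, payoff=0.0000, prob=0.017330
DDUDD: Ā=78.2910, payoff=0.0000, prob=0.009011
UDUDD: Ā=163.2927, payoff=0.0000, prob=0.017330
DUUDD: Ā=141.7087, payoff=0.0000, prob=0.017330
UUUDD: Ā=295.5639, payoff=0.0000, prob=0.033326
DDDUD: Ā=67.7149, payoff=0.0000, prob=0.009011
UDDUD: Ā=141.2338, payoff=0.0000, prob=0.017330
DUDUD: Ā=119.6498, payoff=0.0000, prob=0.017330
UUDUD: Ā=249.5554, payoff=0.0000, prob=0.033326
DDUUD: Ā=104.5410, payoff=0.0000, prob=0.017330
UDUUD: Ā=218.0428, payoff=0.0000, prob=0.033326
DUUUD: Ā=196.4588, payoff=20.0837, prob=0.033326
UUUUD: Ā=409.7568, payoff=41.8888, prob=0.064089
DDDDU: Ā=60.3115, payoff=0.0000, prob=0.009011
UDDDU: Ā=125.7927, payoff=0.0000, prob=0.017330
DUDDU: Ā=104.2087, payoff=0.0000, prob=0.017330
UUDDU: Ā=217.3495, payoff=0.0000, prob=0.033326
DDUDU: Ā=89.0999, payoff=14.7219, prob=0.017330
UDUDU: Ā=185.8368, payoff=30.7056, prob=0.033326
DUUDU: Ā=164.2528, payoff=52.2896, prob=0.033326
UUUDU: Ā=342.5845, payoff=109.0611, prob=0.064089
DDDUU: Ā=78.5237, payoff=25.2980, prob=0.017330
UDDUU: Ā=163.7780, payoff=52.7644, prob=0.033326
DUDUU: Ā=142.1940, payoff=74.3484, prob=0.033326
UUDUU: Ā=296.5760, payoff=155.0696, prob=0.064089
DDUUU: Ā=127.0852, payoff=89.4572, prob=0.033326
UDUUU: Ā=265.0634, payoff=186.5822, prob=0.064089
DUUUU: Ā=243.4794, payoff=208.1662, prob=0.064089
UUUUU: Ā=507.8285, payoff=434.1753, prob=0.123249
Price = Σ prob·payoff / R^5 = 109.769509 / 2.488320 = 44.1139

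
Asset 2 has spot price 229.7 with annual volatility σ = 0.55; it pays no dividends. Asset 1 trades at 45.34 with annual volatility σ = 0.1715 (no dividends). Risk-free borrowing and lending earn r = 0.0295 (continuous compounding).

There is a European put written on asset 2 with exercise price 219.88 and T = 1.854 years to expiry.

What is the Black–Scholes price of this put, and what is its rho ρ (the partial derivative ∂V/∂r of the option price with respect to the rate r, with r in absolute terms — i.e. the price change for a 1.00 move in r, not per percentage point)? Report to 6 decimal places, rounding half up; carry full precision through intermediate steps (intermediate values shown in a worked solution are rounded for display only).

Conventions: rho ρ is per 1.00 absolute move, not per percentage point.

price = 53.677441
ρ = -230.041706

σ√T = 0.55·√1.854 = 0.748889
d₁ = (ln(S/K) + (r+σ²/2)T) / (σ√T) = (ln(229.7/219.88) + (0.0295+0.55²/2)·1.854) / 0.748889 = (0.043692 + 0.335111) / 0.748889 = 0.505819
d₂ = d₁ − σ√T = 0.505819 − 0.748889 = -0.243070
e^{−rT} = 0.946776
N(−d₁) = 0.306492,  N(−d₂) = 0.596024
Put price V = K·e^{−rT}·N(−d₂) − S·N(−d₁) = 124.078590 − 70.401149 = 53.677441
ρ = −K·T·e^{−rT}·N(−d₂) = -230.041706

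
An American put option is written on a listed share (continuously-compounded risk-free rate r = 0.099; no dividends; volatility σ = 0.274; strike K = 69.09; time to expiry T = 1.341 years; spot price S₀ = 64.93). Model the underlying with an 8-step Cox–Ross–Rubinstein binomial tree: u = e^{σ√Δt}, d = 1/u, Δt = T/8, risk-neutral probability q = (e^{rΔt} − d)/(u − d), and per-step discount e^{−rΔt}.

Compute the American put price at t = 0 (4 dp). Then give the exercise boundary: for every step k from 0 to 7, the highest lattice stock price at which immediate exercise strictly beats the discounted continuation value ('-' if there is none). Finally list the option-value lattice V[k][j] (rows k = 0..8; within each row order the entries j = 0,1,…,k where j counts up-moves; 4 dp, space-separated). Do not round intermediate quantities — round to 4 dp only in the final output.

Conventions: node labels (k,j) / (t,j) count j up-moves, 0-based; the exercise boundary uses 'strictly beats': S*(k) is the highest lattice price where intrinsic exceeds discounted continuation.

price = 7.4120
boundary = - - 51.8807 46.3753 51.8807 58.0398 51.8807 58.0398
tree:
7.4120
11.4611 4.2777
17.2093 7.0405 2.1152
22.7147 11.2191 3.7873 0.7920
27.6360 17.2093 6.5900 1.5767 0.1648
32.0350 22.7147 11.0502 3.0892 0.3694 0.0000
35.9672 27.6360 17.2093 5.9272 0.8280 0.0000 0.0000
39.4821 32.0350 22.7147 11.0502 1.8559 0.0000 0.0000 0.0000
42.6240 35.9672 27.6360 17.2093 4.1600 0.0000 0.0000 0.0000 0.0000

params: Δt=0.16762 u=1.11872 d=0.89388 q=0.54641 e^(-rΔt)=0.98354
t_8 payoffs: 42.6240 35.9672 27.6360 17.2093 4.1600 0.0000 0.0000 0.0000 0.0000
t_7: node(7,0) S=29.6079 payoff=39.4821 vs cont=38.3450 → 39.4821 [stop]  node(7,1) S=37.0550 payoff=32.0350 vs cont=30.8979 → 32.0350 [stop]  node(7,2) S=46.3753 payoff=22.7147 vs cont=21.5777 → 22.7147 [stop]  node(7,3) S=58.0398 payoff=11.0502 vs cont=9.9131 → 11.0502 [stop]  node(7,4) S=72.6382 payoff=0.0000 vs cont=1.8559 → 1.8559 [wait]  node(7,5) S=90.9085 payoff=0.0000 vs cont=0.0000 → 0.0000 [wait]  node(7,6) S=113.7742 payoff=0.0000 vs cont=0.0000 → 0.0000 [wait]  node(7,7) S=142.3912 payoff=0.0000 vs cont=0.0000 → 0.0000 [wait]  ⇒ S*(7)=58.0398
t_6: node(6,0) S=33.1228 payoff=35.9672 vs cont=34.8301 → 35.9672 [stop]  node(6,1) S=41.4540 payoff=27.6360 vs cont=26.4989 → 27.6360 [stop]  node(6,2) S=51.8807 payoff=17.2093 vs cont=16.0722 → 17.2093 [stop]  node(6,3) S=64.9300 payoff=4.1600 vs cont=5.9272 → 5.9272 [wait]  node(6,4) S=81.2615 payoff=0.0000 vs cont=0.8280 → 0.8280 [wait]  node(6,5) S=101.7007 payoff=0.0000 vs cont=0.0000 → 0.0000 [wait]  node(6,6) S=127.2809 payoff=0.0000 vs cont=0.0000 → 0.0000 [wait]  ⇒ S*(6)=51.8807
t_5: node(5,0) S=37.0550 payoff=32.0350 vs cont=30.8979 → 32.0350 [stop]  node(5,1) S=46.3753 payoff=22.7147 vs cont=21.5777 → 22.7147 [stop]  node(5,2) S=58.0398 payoff=11.0502 vs cont=10.8628 → 11.0502 [stop]  node(5,3) S=72.6382 payoff=0.0000 vs cont=3.0892 → 3.0892 [wait]  node(5,4) S=90.9085 payoff=0.0000 vs cont=0.3694 → 0.3694 [wait]  node(5,5) S=113.7742 payoff=0.0000 vs cont=0.0000 → 0.0000 [wait]  ⇒ S*(5)=58.0398
t_4: node(4,0) S=41.4540 payoff=27.6360 vs cont=26.4989 → 27.6360 [stop]  node(4,1) S=51.8807 payoff=17.2093 vs cont=16.0722 → 17.2093 [stop]  node(4,2) S=64.9300 payoff=4.1600 vs cont=6.5900 → 6.5900 [wait]  node(4,3) S=81.2615 payoff=0.0000 vs cont=1.5767 → 1.5767 [wait]  node(4,4) S=101.7007 payoff=0.0000 vs cont=0.1648 → 0.1648 [wait]  ⇒ S*(4)=51.8807
t_3: node(3,0) S=46.3753 payoff=22.7147 vs cont=21.5777 → 22.7147 [stop]  node(3,1) S=58.0398 payoff=11.0502 vs cont=11.2191 → 11.2191 [wait]  node(3,2) S=72.6382 payoff=0.0000 vs cont=3.7873 → 3.7873 [wait]  node(3,3) S=90.9085 payoff=0.0000 vs cont=0.7920 → 0.7920 [wait]  ⇒ S*(3)=46.3753
t_2: node(2,0) S=51.8807 payoff=17.2093 vs cont=16.1629 → 17.2093 [stop]  node(2,1) S=64.9300 payoff=4.1600 vs cont=7.0405 → 7.0405 [wait]  node(2,2) S=81.2615 payoff=0.0000 vs cont=2.1152 → 2.1152 [wait]  ⇒ S*(2)=51.8807
t_1: node(1,0) S=58.0398 payoff=11.0502 vs cont=11.4611 → 11.4611 [wait]  node(1,1) S=72.6382 payoff=0.0000 vs cont=4.2777 → 4.2777 [wait]  ⇒ S*(1)=-
t_0: node(0,0) S=64.9300 payoff=4.1600 vs cont=7.4120 → 7.4120 [wait]  ⇒ S*(0)=-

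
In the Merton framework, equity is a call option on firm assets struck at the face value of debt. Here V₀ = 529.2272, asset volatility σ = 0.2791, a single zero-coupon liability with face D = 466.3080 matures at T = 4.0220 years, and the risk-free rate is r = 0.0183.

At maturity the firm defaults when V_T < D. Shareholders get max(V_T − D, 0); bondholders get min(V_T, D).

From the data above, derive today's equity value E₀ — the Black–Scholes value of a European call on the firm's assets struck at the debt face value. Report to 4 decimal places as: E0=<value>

E0=160.5863

Equity is a call on the firm's assets struck at D = 466.3080:
d₁ = [ln(V₀/D) + (r + σ²/2)T] / (σ√T)
   = [ln(529.2272/466.3080) + (0.0183 + 0.5·0.2791²)·4.0220] / (0.2791·√4.0220)
   = [0.126571 + 0.230253] / 0.559733 = 0.637491
d₂ = d₁ − σ√T = 0.637491 − 0.559733 = 0.077758
N(d₁) = 0.738097,  N(d₂) = 0.530990,  e^(−rT) = 0.929041
E₀ = V₀·N(d₁) − D·e^(−rT)·N(d₂)
   = 529.2272·0.738097 − 466.3080·0.929041·0.530990 = 160.586320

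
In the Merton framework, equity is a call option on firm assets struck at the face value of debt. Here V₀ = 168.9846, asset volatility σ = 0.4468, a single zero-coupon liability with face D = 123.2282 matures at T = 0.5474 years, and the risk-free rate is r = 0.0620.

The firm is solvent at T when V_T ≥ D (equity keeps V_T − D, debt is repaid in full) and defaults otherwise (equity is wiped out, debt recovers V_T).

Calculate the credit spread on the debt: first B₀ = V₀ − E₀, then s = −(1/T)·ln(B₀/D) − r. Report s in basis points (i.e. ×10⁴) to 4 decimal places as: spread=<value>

With assets at 168.9846 and a single debt payment of 123.2282 at 0.5474 years:
d₁ = [ln(V₀/D) + (r + σ²/2)T] / (σ√T)
   = [ln(168.9846/123.2282) + (0.0620 + 0.5·0.4468²)·0.5474] / (0.4468·√0.5474)
   = [0.315770 + 0.088578] / 0.330572 = 1.223176
d₂ = d₁ − σ√T = 1.223176 − 0.330572 = 0.892604
N(d₁) = 0.889368,  N(d₂) = 0.813965,  e^(−rT) = 0.966631
E₀ = V₀·N(d₁) − D·e^(−rT)·N(d₂)
   = 168.9846·0.889368 − 123.2282·0.966631·0.813965 = 53.333123
B₀ = V₀ − E₀ = 168.9846 − 53.333123 = 115.651477
spread = −(1/T)·ln(B₀/D) − r = −(1/0.5474)·ln(115.651477/123.2282) − 0.0620 = 0.05392394
in basis points: 0.05392394 × 10⁴ = 539.2394 bp

spread=539.2394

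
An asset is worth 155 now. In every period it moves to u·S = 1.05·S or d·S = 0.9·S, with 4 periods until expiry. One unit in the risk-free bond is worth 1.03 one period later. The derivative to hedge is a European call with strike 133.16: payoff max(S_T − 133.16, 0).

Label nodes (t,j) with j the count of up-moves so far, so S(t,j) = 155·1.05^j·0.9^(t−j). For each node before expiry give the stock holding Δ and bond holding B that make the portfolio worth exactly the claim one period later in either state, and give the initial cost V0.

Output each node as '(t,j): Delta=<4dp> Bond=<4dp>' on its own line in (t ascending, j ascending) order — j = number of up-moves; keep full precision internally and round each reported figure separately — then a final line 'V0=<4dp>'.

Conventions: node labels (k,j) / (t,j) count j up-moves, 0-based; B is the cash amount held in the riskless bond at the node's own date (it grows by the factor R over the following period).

The replicating-portfolio and risk-neutral prices coincide; use p* = (1.03−0.9)/(1.05−0.9) = 0.8667 for the latter.
At maturity the claim pays: V(4,0)=0.0000, V(4,1)=0.0000, V(4,2)=5.2589, V(4,3)=28.3287, V(4,4)=55.2435
Node (3,0) S=112.9950: V=(p*·0.0000+(1−p*)·0.0000)/1.03=0.0000; Δ=(0.0000−0.0000)/(118.6448−101.6955)=0.0000; B=V−Δ·S=0.0000
Node (3,1) S=131.8275: V=(p*·5.2589+(1−p*)·0.0000)/1.03=4.4249; Δ=(5.2589−0.0000)/(138.4189−118.6448)=0.2659; B=V−Δ·S=-30.6342
Node (3,2) S=153.7988: V=(p*·28.3287+(1−p*)·5.2589)/1.03=24.5172; Δ=(28.3287−5.2589)/(161.4887−138.4189)=1.0000; B=V−Δ·S=-129.2816
Node (3,3) S=179.4319: V=(p*·55.2435+(1−p*)·28.3287)/1.03=50.1503; Δ=(55.2435−28.3287)/(188.4035−161.4887)=1.0000; B=V−Δ·S=-129.2816
Node (2,0) S=125.5500: V=(p*·4.4249+(1−p*)·0.0000)/1.03=3.7233; Δ=(4.4249−0.0000)/(131.8275−112.9950)=0.2350; B=V−Δ·S=-25.7764
Node (2,1) S=146.4750: V=(p*·24.5172+(1−p*)·4.4249)/1.03=21.2022; Δ=(24.5172−4.4249)/(153.7988−131.8275)=0.9145; B=V−Δ·S=-112.7462
Node (2,2) S=170.8875: V=(p*·50.1503+(1−p*)·24.5172)/1.03=45.3714; Δ=(50.1503−24.5172)/(179.4319−153.7988)=1.0000; B=V−Δ·S=-125.5161
Node (1,0) S=139.5000: V=(p*·21.2022+(1−p*)·3.7233)/1.03=18.3220; Δ=(21.2022−3.7233)/(146.4750−125.5500)=0.8353; B=V−Δ·S=-98.2041
Node (1,1) S=162.7500: V=(p*·45.3714+(1−p*)·21.2022)/1.03=40.9212; Δ=(45.3714−21.2022)/(170.8875−146.4750)=0.9900; B=V−Δ·S=-120.2072
Node (0,0) S=155.0000: V=(p*·40.9212+(1−p*)·18.3220)/1.03=36.8039; Δ=(40.9212−18.3220)/(162.7500−139.5000)=0.9720; B=V−Δ·S=-113.8577
Verification: the root portfolio costs Δ(0,0)·S0 + B(0,0) = 36.8039, matching V0.

(0,0): Delta=0.9720 Bond=-113.8577
(1,0): Delta=0.8353 Bond=-98.2041
(1,1): Delta=0.9900 Bond=-120.2072
(2,0): Delta=0.2350 Bond=-25.7764
(2,1): Delta=0.9145 Bond=-112.7462
(2,2): Delta=1.0000 Bond=-125.5161
(3,0): Delta=0.0000 Bond=0.0000
(3,1): Delta=0.2659 Bond=-30.6342
(3,2): Delta=1.0000 Bond=-129.2816
(3,3): Delta=1.0000 Bond=-129.2816
V0=36.8039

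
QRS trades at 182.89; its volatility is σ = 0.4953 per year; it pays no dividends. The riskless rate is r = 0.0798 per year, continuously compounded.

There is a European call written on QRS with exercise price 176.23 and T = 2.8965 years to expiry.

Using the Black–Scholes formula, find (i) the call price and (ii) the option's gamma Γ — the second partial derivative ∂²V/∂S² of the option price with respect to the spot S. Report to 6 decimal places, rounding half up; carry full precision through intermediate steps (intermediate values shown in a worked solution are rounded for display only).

price = 76.693271
Γ = 0.001968

σ√T = 0.4953·√2.8965 = 0.842956
d₁ = (ln(S/K) + (r+σ²/2)T) / (σ√T) = (ln(182.89/176.23) + (0.0798+0.4953²/2)·2.8965) / 0.842956 = (0.037095 + 0.586428) / 0.842956 = 0.739686
d₂ = d₁ − σ√T = 0.739686 − 0.842956 = -0.103270
e^{−rT} = 0.793628
N(d₁) = 0.770255,  N(d₂) = 0.458874
Call price V = S·N(d₁) − K·e^{−rT}·N(d₂) = 140.871908 − 64.178637 = 76.693271
φ(d₁) = (1/√(2π))·e^{−d₁²/2} = 0.303460
Γ = φ(d₁) / (S·σ·√T) = 0.001968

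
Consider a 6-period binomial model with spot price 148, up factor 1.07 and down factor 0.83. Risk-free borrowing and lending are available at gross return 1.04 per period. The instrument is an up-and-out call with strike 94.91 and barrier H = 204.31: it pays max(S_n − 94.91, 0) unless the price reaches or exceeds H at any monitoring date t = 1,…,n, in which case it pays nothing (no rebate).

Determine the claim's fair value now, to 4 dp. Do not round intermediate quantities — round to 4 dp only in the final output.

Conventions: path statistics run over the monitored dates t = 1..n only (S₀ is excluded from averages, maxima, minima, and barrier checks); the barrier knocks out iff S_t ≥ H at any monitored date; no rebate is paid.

price = 23.9910

Under the martingale measure an up-move has probability p* = 0.8750; value the claim as the probability-weighted average of per-path payoffs, discounted 6 periods at R = 1.04.
Enumerate all 2^6 = 64 price paths (U = up ×1.07, D = down ×0.83); each path with k up-moves has probability p*^k·(1−p*)^(6−k).
DDDDDD: M=122.8400, payoff=0.0000, prob=0.000004
UDDDDD: M=158.3600, payoff=0.0000, prob=0.000027
DUDDDD: M=131.4388, payoff=0.0000, prob=0.000027
UUDDDD: M=169.4452, payoff=0.0000, prob=0.000187
DDUDDD: M=122.8400, payoff=0.0000, prob=0.000027
UDUDDD: M=158.3600, payoff=0.0000, prob=0.000187
DUUDDD: M=140.6395, payoff=0.0000, prob=0.000187
UUUDDD: M=181.3064, payoff=8.7586, prob=0.001308
DDDUDD: M=122.8400, payoff=0.0000, prob=0.000027
UDDUDD: M=158.3600, payoff=0.0000, prob=0.000187
DUDUDD: M=131.4388, payoff=0.0000, prob=0.000187
UUDUDD: M=169.4452, payoff=8.7586, prob=0.001308
DDUUDD: M=122.8400, payoff=0.0000, prob=0.000187
UDUUDD: M=158.3600, payoff=8.7586, prob=0.001308
DUUUDD: M=150.4843, payoff=8.7586, prob=0.001308
UUUUDD: M=193.9978, payoff=38.7351, prob=0.009159
DDDDUD: M=122.8400, payoff=0.0000, prob=0.000027
UDDDUD: M=158.3600, payoff=0.0000, prob=0.000187
DUDDUD: M=131.4388, payoff=0.0000, prob=0.000187
UUDDUD: M=169.4452, payoff=8.7586, prob=0.001308
DDUDUD: M=122.8400, payoff=0.0000, prob=0.000187
UDUDUD: M=158.3600, payoff=8.7586, prob=0.001308
DUUDUD: M=140.6395, payoff=8.7586, prob=0.001308
UUUDUD: M=181.3064, payoff=38.7351, prob=0.009159
DDDUUD: M=122.8400, payoff=0.0000, prob=0.000187
UDDUUD: M=158.3600, payoff=8.7586, prob=0.001308
DUDUUD: M=131.4388, payoff=8.7586, prob=0.001308
UUDUUD: M=169.4452, payoff=38.7351, prob=0.009159
DDUUUD: M=124.9020, payoff=8.7586, prob=0.001308
UDUUUD: M=161.0182, payoff=38.7351, prob=0.009159
DUUUUD: M=161.0182, payoff=38.7351, prob=0.009159
UUUUUD: M=207.5777, payoff=0.0000, prob=0.064114
DDDDDU: M=122.8400, payoff=0.0000, prob=0.000027
UDDDDU: M=158.3600, payoff=0.0000, prob=0.000187
DUDDDU: M=131.4388, payoff=0.0000, prob=0.000187
UUDDDU: M=169.4452, payoff=8.7586, prob=0.001308
DDUDDU: M=122.8400, payoff=0.0000, prob=0.000187
UDUDDU: M=158.3600, payoff=8.7586, prob=0.001308
DUUDDU: M=140.6395, payoff=8.7586, prob=0.001308
UUUDDU: M=181.3064, payoff=38.7351, prob=0.009159
DDDUDU: M=122.8400, payoff=0.0000, prob=0.000187
UDDUDU: M=158.3600, payoff=8.7586, prob=0.001308
DUDUDU: M=131.4388, payoff=8.7586, prob=0.001308
UUDUDU: M=169.4452, payoff=38.7351, prob=0.009159
DDUUDU: M=122.8400, payoff=8.7586, prob=0.001308
UDUUDU: M=158.3600, payoff=38.7351, prob=0.009159
DUUUDU: M=150.4843, payoff=38.7351, prob=0.009159
UUUUDU: M=193.9978, payoff=77.3795, prob=0.064114
DDDDUU: M=122.8400, payoff=0.0000, prob=0.000187
UDDDUU: M=158.3600, payoff=8.7586, prob=0.001308
DUDDUU: M=131.4388, payoff=8.7586, prob=0.001308
UUDDUU: M=169.4452, payoff=38.7351, prob=0.009159
DDUDUU: M=122.8400, payoff=8.7586, prob=0.001308
UDUDUU: M=158.3600, payoff=38.7351, prob=0.009159
DUUDUU: M=140.6395, payoff=38.7351, prob=0.009159
UUUDUU: M=181.3064, payoff=77.3795, prob=0.064114
DDDUUU: M=122.8400, payoff=8.7586, prob=0.001308
UDDUUU: M=158.3600, payoff=38.7351, prob=0.009159
DUDUUU: M=133.6451, payoff=38.7351, prob=0.009159
UUDUUU: M=172.2895, payoff=77.3795, prob=0.064114
DDUUUU: M=133.6451, payoff=38.7351, prob=0.009159
UDUUUU: M=172.2895, payoff=77.3795, prob=0.064114
DUUUUU: M=172.2895, payoff=77.3795, prob=0.064114
UUUUUU: M=222.1081, payoff=0.0000, prob=0.448795
Price = Σ prob·payoff / R^6 = 30.356258 / 1.265319 = 23.9910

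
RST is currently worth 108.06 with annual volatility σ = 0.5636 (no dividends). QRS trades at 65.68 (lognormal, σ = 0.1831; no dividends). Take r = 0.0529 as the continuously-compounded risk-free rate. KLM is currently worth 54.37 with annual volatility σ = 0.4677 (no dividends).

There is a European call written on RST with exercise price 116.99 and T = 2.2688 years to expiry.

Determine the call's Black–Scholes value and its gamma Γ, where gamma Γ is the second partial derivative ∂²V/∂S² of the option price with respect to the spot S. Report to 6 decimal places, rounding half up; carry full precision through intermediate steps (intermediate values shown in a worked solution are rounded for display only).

σ√T = 0.5636·√2.2688 = 0.848925
d₁ = (ln(S/K) + (r+σ²/2)T) / (σ√T) = (ln(108.06/116.99) + (0.0529+0.5636²/2)·2.2688) / 0.848925 = (-0.079402 + 0.480356) / 0.848925 = 0.472308
d₂ = d₁ − σ√T = 0.472308 − 0.848925 = -0.376616
e^{−rT} = 0.886903
N(d₁) = 0.681647,  N(d₂) = 0.353229
Call price V = S·N(d₁) − K·e^{−rT}·N(d₂) = 73.658735 − 36.650659 = 37.008076
φ(d₁) = (1/√(2π))·e^{−d₁²/2} = 0.356837
Γ = φ(d₁) / (S·σ·√T) = 0.003890

price = 37.008076
Γ = 0.003890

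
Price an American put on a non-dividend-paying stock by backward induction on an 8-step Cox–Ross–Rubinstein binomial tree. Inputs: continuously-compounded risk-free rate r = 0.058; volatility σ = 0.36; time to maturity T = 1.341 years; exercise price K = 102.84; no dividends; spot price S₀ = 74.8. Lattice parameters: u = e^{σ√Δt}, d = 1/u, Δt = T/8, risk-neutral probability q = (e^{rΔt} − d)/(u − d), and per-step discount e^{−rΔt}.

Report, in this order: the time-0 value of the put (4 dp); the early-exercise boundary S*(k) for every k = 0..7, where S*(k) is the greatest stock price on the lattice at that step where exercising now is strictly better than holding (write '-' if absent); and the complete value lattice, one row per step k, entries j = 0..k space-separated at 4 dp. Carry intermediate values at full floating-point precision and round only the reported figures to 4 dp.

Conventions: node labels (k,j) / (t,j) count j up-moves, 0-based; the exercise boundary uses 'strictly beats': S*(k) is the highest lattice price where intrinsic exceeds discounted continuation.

price = 29.3217
boundary = - 64.5491 55.7031 64.5491 55.7031 64.5491 74.8000 86.6788
tree:
29.3217
38.2909 20.7938
47.1369 28.7285 13.1483
54.7707 38.2909 19.5868 6.8712
61.3583 47.1369 28.0665 11.3643 2.4453
67.0431 54.7707 38.2909 18.2397 4.6084 0.2975
71.9488 61.3583 47.1369 28.0400 8.6500 0.5963 0.0000
76.1823 67.0431 54.7707 38.2909 16.1612 1.1953 0.0000 0.0000
79.8356 71.9488 61.3583 47.1369 28.0400 2.3960 0.0000 0.0000 0.0000

params: Δt=0.16762 u=1.15881 d=0.86296 q=0.49624 e^(-rΔt)=0.99032
t_8 payoffs: 79.8356 71.9488 61.3583 47.1369 28.0400 2.3960 0.0000 0.0000 0.0000
t_7: node(7,0) S=26.6577 payoff=76.1823 vs cont=75.1873 → 76.1823 [stop]  node(7,1) S=35.7969 payoff=67.0431 vs cont=66.0481 → 67.0431 [stop]  node(7,2) S=48.0693 payoff=54.7707 vs cont=53.7757 → 54.7707 [stop]  node(7,3) S=64.5491 payoff=38.2909 vs cont=37.2959 → 38.2909 [stop]  node(7,4) S=86.6788 payoff=16.1612 vs cont=15.1662 → 16.1612 [stop]  node(7,5) S=116.3953 payoff=0.0000 vs cont=1.1953 → 1.1953 [wait]  node(7,6) S=156.2996 payoff=0.0000 vs cont=0.0000 → 0.0000 [wait]  node(7,7) S=209.8844 payoff=0.0000 vs cont=0.0000 → 0.0000 [wait]  ⇒ S*(7)=86.6788
t_6: node(6,0) S=30.8912 payoff=71.9488 vs cont=70.9539 → 71.9488 [stop]  node(6,1) S=41.4817 payoff=61.3583 vs cont=60.3633 → 61.3583 [stop]  node(6,2) S=55.7031 payoff=47.1369 vs cont=46.1419 → 47.1369 [stop]  node(6,3) S=74.8000 payoff=28.0400 vs cont=27.0450 → 28.0400 [stop]  node(6,4) S=100.4440 payoff=2.3960 vs cont=8.6500 → 8.6500 [wait]  node(6,5) S=134.8797 payoff=0.0000 vs cont=0.5963 → 0.5963 [wait]  node(6,6) S=181.1211 payoff=0.0000 vs cont=0.0000 → 0.0000 [wait]  ⇒ S*(6)=74.8000
t_5: node(5,0) S=35.7969 payoff=67.0431 vs cont=66.0481 → 67.0431 [stop]  node(5,1) S=48.0693 payoff=54.7707 vs cont=53.7757 → 54.7707 [stop]  node(5,2) S=64.5491 payoff=38.2909 vs cont=37.2959 → 38.2909 [stop]  node(5,3) S=86.6788 payoff=16.1612 vs cont=18.2397 → 18.2397 [wait]  node(5,4) S=116.3953 payoff=0.0000 vs cont=4.6084 → 4.6084 [wait]  node(5,5) S=156.2996 payoff=0.0000 vs cont=0.2975 → 0.2975 [wait]  ⇒ S*(5)=64.5491
t_4: node(4,0) S=41.4817 payoff=61.3583 vs cont=60.3633 → 61.3583 [stop]  node(4,1) S=55.7031 payoff=47.1369 vs cont=46.1419 → 47.1369 [stop]  node(4,2) S=74.8000 payoff=28.0400 vs cont=28.0665 → 28.0665 [wait]  node(4,3) S=100.4440 payoff=2.3960 vs cont=11.3643 → 11.3643 [wait]  node(4,4) S=134.8797 payoff=0.0000 vs cont=2.4453 → 2.4453 [wait]  ⇒ S*(4)=55.7031
t_3: node(3,0) S=48.0693 payoff=54.7707 vs cont=53.7757 → 54.7707 [stop]  node(3,1) S=64.5491 payoff=38.2909 vs cont=37.3089 → 38.2909 [stop]  node(3,2) S=86.6788 payoff=16.1612 vs cont=19.5868 → 19.5868 [wait]  node(3,3) S=116.3953 payoff=0.0000 vs cont=6.8712 → 6.8712 [wait]  ⇒ S*(3)=64.5491
t_2: node(2,0) S=55.7031 payoff=47.1369 vs cont=46.1419 → 47.1369 [stop]  node(2,1) S=74.8000 payoff=28.0400 vs cont=28.7285 → 28.7285 [wait]  node(2,2) S=100.4440 payoff=2.3960 vs cont=13.1483 → 13.1483 [wait]  ⇒ S*(2)=55.7031
t_1: node(1,0) S=64.5491 payoff=38.2909 vs cont=37.6342 → 38.2909 [stop]  node(1,1) S=86.6788 payoff=16.1612 vs cont=20.7938 → 20.7938 [wait]  ⇒ S*(1)=64.5491
t_0: node(0,0) S=74.8000 payoff=28.0400 vs cont=29.3217 → 29.3217 [wait]  ⇒ S*(0)=-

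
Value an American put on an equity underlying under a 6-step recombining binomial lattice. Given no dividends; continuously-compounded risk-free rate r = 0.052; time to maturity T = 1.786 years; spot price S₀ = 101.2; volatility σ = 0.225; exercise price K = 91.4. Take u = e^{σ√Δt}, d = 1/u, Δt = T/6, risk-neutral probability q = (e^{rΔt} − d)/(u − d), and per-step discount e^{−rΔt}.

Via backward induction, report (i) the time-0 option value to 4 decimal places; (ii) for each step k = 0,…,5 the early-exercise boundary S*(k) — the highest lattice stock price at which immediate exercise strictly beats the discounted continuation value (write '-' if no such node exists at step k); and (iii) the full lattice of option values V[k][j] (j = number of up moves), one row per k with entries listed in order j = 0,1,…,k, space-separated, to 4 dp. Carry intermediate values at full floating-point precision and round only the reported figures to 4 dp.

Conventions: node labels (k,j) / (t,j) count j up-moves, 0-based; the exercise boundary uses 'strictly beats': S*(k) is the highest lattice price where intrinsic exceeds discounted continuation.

price = 4.9468
boundary = - - - 70.0232 61.9340 70.0232
tree:
4.9468
8.3484 2.1080
13.6339 3.9567 0.5481
21.3768 7.2415 1.1913 0.0000
29.4660 12.7873 2.5892 0.0000 0.0000
36.6207 21.3768 5.6275 0.0000 0.0000 0.0000
42.9489 29.4660 12.2311 0.0000 0.0000 0.0000 0.0000

params: Δt=0.29767 u=1.13061 d=0.88448 q=0.53273 e^(-rΔt)=0.98464
t_6 payoffs: 42.9489 29.4660 12.2311 0.0000 0.0000 0.0000 0.0000
t_5: node(5,0) S=54.7793 payoff=36.6207 vs cont=35.2169 → 36.6207 [stop]  node(5,1) S=70.0232 payoff=21.3768 vs cont=19.9729 → 21.3768 [stop]  node(5,2) S=89.5092 payoff=1.8908 vs cont=5.6275 → 5.6275 [wait]  node(5,3) S=114.4177 payoff=0.0000 vs cont=0.0000 → 0.0000 [wait]  node(5,4) S=146.2578 payoff=0.0000 vs cont=0.0000 → 0.0000 [wait]  node(5,5) S=186.9583 payoff=0.0000 vs cont=0.0000 → 0.0000 [wait]  ⇒ S*(5)=70.0232
t_4: node(4,0) S=61.9340 payoff=29.4660 vs cont=28.0621 → 29.4660 [stop]  node(4,1) S=79.1689 payoff=12.2311 vs cont=12.7873 → 12.7873 [wait]  node(4,2) S=101.2000 payoff=0.0000 vs cont=2.5892 → 2.5892 [wait]  node(4,3) S=129.3619 payoff=0.0000 vs cont=0.0000 → 0.0000 [wait]  node(4,4) S=165.3606 payoff=0.0000 vs cont=0.0000 → 0.0000 [wait]  ⇒ S*(4)=61.9340
t_3: node(3,0) S=70.0232 payoff=21.3768 vs cont=20.2647 → 21.3768 [stop]  node(3,1) S=89.5092 payoff=1.8908 vs cont=7.2415 → 7.2415 [wait]  node(3,2) S=114.4177 payoff=0.0000 vs cont=1.1913 → 1.1913 [wait]  node(3,3) S=146.2578 payoff=0.0000 vs cont=0.0000 → 0.0000 [wait]  ⇒ S*(3)=70.0232
t_2: node(2,0) S=79.1689 payoff=12.2311 vs cont=13.6339 → 13.6339 [wait]  node(2,1) S=101.2000 payoff=0.0000 vs cont=3.9567 → 3.9567 [wait]  node(2,2) S=129.3619 payoff=0.0000 vs cont=0.5481 → 0.5481 [wait]  ⇒ S*(2)=-
t_1: node(1,0) S=89.5092 payoff=1.8908 vs cont=8.3484 → 8.3484 [wait]  node(1,1) S=114.4177 payoff=0.0000 vs cont=2.1080 → 2.1080 [wait]  ⇒ S*(1)=-
t_0: node(0,0) S=101.2000 payoff=0.0000 vs cont=4.9468 → 4.9468 [wait]  ⇒ S*(0)=-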